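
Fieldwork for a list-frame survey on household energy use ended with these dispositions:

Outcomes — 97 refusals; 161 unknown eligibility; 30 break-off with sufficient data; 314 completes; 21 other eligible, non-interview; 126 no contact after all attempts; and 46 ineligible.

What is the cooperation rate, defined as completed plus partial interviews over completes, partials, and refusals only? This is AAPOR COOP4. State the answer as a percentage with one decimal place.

Num = 314 + 30 = 344
Base = 314 + 30 + 97 = 441
COOP4 = 344 / 441 = 0.7800

78.0%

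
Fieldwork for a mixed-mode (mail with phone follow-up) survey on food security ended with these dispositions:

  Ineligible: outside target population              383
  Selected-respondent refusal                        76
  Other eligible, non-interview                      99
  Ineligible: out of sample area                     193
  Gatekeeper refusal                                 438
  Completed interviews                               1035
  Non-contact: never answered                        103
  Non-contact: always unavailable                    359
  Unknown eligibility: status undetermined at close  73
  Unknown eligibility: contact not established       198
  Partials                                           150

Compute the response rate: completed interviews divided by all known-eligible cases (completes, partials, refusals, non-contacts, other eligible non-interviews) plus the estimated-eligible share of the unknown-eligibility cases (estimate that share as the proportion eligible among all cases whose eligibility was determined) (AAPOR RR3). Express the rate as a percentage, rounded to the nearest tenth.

Refusals = 438 + 76 = 514
Non-contacts = 103 + 359 = 462
Unknown if eligible = 198 + 73 = 271
Screened out, ineligible = 383 + 193 = 576
Top → 1035
Known eligible → 1035 + 150 + 514 + 462 + 99 = 2260
e = 2260 / (2260 + 576) = 2260 / 2836 = 0.7969
Estimated eligible among unknowns → 0.7969 × 271 = 215.96
Base → 2260 + 215.96 = 2475.96
RR3 = 1035 / 2475.96 = 0.4180

41.8%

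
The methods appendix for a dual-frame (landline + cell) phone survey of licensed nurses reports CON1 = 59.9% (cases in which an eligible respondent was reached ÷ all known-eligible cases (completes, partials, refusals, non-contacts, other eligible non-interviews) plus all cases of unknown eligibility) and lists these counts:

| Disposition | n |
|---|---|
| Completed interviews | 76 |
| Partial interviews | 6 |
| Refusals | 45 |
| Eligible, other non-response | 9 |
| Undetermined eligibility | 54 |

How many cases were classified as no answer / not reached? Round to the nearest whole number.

Num: 76 + 6 + 45 + 9 = 136
CON1 = 136 / D = 0.599
D = 136 / 0.599 = 227.0
Remaining denominator categories sum to 190
no answer / not reached = 227.0 − 190 ≈ 37

37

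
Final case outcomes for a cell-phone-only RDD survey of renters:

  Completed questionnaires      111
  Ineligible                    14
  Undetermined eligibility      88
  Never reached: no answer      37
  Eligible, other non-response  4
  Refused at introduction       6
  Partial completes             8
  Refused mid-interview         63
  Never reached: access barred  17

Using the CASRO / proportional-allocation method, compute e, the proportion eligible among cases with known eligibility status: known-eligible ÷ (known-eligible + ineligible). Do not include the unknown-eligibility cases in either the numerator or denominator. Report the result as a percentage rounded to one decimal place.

Refusals = 6 + 63 = 69
Never reached = 37 + 17 = 54
Eligible (known): 111 + 8 + 69 + 54 + 4 = 246
e = 246 / (246 + 14) = 246 / 260 = 0.9462

94.6%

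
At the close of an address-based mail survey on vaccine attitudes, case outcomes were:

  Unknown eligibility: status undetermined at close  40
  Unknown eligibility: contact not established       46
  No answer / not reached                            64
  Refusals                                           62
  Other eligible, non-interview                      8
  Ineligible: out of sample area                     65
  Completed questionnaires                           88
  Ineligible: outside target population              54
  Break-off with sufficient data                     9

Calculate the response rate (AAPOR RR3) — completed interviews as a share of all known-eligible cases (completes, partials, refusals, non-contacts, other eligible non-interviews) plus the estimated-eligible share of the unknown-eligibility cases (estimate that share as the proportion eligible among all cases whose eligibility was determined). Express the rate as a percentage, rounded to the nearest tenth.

30.6%

Unknown eligibility = 46 + 40 = 86
Screened out, ineligible = 54 + 65 = 119
Top = 88
Known eligible = 88 + 9 + 62 + 64 + 8 = 231
e = 231 / (231 + 119) = 231 / 350 = 0.6600
Eligible share of unknowns = 0.6600 × 86 = 56.76
Denom = 231 + 56.76 = 287.76
RR3 = 88 / 287.76 = 0.3058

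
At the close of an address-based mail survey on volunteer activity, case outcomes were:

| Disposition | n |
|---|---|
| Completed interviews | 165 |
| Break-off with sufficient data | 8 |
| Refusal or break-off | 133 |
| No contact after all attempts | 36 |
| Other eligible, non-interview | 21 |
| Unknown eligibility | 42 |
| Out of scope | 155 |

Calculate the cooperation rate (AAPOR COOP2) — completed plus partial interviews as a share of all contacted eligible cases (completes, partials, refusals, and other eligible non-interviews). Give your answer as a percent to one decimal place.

52.9%

Top → 165 + 8 = 173
Denominator → 165 + 8 + 133 + 21 = 327
COOP2 = 173 / 327 = 0.5291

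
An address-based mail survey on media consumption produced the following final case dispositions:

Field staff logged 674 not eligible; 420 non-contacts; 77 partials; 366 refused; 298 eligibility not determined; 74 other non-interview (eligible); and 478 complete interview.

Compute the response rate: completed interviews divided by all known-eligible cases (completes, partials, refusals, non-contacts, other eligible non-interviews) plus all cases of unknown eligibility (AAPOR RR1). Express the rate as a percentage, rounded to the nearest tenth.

Num = 478
Denom = 478 + 77 + 366 + 420 + 74 + 298 = 1713
RR1 = 478 / 1713 = 0.2790

27.9%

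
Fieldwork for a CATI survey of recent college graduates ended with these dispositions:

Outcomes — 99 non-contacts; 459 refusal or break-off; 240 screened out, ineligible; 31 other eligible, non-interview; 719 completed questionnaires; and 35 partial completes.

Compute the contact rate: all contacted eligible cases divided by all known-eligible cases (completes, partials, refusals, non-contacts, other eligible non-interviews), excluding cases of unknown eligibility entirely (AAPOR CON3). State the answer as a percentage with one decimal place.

Num = 719 + 35 + 459 + 31 = 1244
Denominator = 719 + 35 + 459 + 99 + 31 = 1343
CON3 = 1244 / 1343 = 0.9263

92.6%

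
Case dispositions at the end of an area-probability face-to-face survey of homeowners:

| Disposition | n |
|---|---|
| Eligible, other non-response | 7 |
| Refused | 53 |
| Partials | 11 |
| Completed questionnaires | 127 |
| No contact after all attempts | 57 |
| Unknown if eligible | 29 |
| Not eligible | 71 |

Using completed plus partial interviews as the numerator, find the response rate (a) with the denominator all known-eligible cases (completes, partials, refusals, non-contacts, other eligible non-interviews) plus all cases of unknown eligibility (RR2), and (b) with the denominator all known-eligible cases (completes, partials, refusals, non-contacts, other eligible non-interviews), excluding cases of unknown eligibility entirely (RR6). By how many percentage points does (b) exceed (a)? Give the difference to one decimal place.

5.5

Num → 127 + 11 = 138
Denom → 127 + 11 + 53 + 57 + 7 + 29 = 284
RR2 = 138 / 284 = 0.4859
Denom → 127 + 11 + 53 + 57 + 7 = 255
RR6 = 138 / 255 = 0.5412
Difference = 54.12 − 48.59 = 5.53 percentage points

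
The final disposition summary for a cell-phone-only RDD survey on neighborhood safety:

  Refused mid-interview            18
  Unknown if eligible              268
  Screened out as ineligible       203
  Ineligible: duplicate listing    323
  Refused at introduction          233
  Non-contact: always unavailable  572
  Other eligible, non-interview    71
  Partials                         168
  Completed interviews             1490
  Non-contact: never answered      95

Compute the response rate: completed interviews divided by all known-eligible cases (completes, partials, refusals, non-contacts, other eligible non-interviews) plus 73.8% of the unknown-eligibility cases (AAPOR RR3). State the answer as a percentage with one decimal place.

52.4%

Declined to participate = 233 + 18 = 251
Never reached = 95 + 572 = 667
Screened out, ineligible = 203 + 323 = 526
Num: 1490
Known eligible: 1490 + 168 + 251 + 667 + 71 = 2647
Estimated eligible among unknowns: 0.7380 × 268 = 197.78
Denom: 2647 + 197.78 = 2844.78
RR3 = 1490 / 2844.78 = 0.5238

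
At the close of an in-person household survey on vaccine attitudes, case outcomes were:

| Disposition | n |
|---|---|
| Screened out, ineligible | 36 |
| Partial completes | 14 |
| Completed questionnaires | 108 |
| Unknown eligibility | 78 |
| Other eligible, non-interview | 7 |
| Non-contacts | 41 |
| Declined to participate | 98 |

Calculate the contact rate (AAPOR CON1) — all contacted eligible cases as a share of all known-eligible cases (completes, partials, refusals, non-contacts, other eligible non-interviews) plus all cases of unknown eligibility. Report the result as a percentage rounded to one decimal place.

Top → 108 + 14 + 98 + 7 = 227
Denom → 108 + 14 + 98 + 41 + 7 + 78 = 346
CON1 = 227 / 346 = 0.6561

65.6%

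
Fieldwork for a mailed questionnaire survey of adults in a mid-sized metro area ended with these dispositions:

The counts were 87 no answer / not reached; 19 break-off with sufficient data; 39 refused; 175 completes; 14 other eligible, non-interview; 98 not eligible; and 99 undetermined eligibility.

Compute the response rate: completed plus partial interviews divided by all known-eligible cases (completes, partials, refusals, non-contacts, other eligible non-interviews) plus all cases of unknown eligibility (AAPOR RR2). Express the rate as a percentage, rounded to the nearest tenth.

44.8%

Num = 175 + 19 = 194
Denominator = 175 + 19 + 39 + 87 + 14 + 99 = 433
RR2 = 194 / 433 = 0.4480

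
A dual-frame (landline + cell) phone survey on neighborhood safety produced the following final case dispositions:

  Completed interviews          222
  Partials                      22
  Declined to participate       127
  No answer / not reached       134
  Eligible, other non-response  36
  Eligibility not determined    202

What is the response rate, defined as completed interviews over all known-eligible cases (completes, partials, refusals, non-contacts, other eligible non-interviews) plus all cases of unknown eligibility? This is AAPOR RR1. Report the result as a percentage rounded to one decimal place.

29.9%

Numerator = 222
Denominator = 222 + 22 + 127 + 134 + 36 + 202 = 743
RR1 = 222 / 743 = 0.2988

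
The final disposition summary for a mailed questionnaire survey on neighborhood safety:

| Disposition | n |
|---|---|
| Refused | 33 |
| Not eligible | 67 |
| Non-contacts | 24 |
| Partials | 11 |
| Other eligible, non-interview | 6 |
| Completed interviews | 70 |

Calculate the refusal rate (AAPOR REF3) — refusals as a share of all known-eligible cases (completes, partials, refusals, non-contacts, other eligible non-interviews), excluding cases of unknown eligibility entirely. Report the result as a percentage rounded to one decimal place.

Numerator: 33
Denominator: 70 + 11 + 33 + 24 + 6 = 144
REF3 = 33 / 144 = 0.2292

22.9%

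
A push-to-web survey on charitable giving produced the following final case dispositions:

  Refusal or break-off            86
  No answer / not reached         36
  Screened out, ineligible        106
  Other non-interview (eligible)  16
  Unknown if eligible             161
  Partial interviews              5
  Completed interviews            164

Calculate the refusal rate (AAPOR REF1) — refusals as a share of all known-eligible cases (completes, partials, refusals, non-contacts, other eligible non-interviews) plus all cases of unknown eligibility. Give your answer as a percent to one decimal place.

18.4%

Numerator = 86
Denom = 164 + 5 + 86 + 36 + 16 + 161 = 468
REF1 = 86 / 468 = 0.1838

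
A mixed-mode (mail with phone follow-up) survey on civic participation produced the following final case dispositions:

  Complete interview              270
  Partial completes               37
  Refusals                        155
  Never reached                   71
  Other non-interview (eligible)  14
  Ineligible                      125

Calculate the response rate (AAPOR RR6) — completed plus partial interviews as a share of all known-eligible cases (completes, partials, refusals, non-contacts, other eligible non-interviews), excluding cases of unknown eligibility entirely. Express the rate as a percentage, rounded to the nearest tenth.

56.1%

Top → 270 + 37 = 307
Denom → 270 + 37 + 155 + 71 + 14 = 547
RR6 = 307 / 547 = 0.5612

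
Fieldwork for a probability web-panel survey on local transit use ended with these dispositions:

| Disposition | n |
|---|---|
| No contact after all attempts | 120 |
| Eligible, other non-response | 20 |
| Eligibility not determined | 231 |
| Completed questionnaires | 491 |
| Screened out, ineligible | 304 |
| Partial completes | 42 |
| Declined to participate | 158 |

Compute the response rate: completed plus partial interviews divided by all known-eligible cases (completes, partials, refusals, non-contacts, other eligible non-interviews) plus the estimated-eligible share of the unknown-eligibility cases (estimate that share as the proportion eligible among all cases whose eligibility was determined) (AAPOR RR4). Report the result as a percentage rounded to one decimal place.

53.3%

Num = 491 + 42 = 533
Determined eligible = 491 + 42 + 158 + 120 + 20 = 831
e = 831 / (831 + 304) = 831 / 1135 = 0.7322
Eligible share of unknowns = 0.7322 × 231 = 169.14
Denominator = 831 + 169.14 = 1000.14
RR4 = 533 / 1000.14 = 0.5329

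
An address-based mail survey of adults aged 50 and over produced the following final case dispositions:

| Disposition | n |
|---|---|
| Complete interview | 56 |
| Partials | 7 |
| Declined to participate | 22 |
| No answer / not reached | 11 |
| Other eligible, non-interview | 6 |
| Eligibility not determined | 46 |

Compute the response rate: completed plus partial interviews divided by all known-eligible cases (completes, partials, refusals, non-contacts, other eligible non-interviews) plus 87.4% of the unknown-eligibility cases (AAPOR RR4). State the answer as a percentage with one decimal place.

Numerator = 56 + 7 = 63
Known eligible = 56 + 7 + 22 + 11 + 6 = 102
Estimated eligible among unknowns = 0.8740 × 46 = 40.20
Denom = 102 + 40.20 = 142.20
RR4 = 63 / 142.20 = 0.4430

44.3%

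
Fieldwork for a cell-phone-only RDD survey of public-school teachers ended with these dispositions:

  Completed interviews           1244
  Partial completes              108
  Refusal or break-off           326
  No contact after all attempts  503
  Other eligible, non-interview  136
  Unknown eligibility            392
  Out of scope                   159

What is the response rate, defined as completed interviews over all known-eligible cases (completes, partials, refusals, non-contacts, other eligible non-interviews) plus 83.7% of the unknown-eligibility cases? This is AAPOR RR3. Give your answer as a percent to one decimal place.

47.0%

Top = 1244
Determined eligible = 1244 + 108 + 326 + 503 + 136 = 2317
Eligible share of unknowns = 0.8370 × 392 = 328.10
Denominator = 2317 + 328.10 = 2645.10
RR3 = 1244 / 2645.10 = 0.4703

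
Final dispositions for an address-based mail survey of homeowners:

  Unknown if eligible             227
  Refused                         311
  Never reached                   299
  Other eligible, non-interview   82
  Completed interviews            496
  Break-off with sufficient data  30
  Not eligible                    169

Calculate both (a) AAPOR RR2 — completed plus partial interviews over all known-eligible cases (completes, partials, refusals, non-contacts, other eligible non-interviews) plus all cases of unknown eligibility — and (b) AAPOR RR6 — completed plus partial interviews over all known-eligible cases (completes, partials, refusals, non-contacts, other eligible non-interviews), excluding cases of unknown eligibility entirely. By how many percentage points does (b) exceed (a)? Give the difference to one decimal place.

Num → 496 + 30 = 526
Denominator → 496 + 30 + 311 + 299 + 82 + 227 = 1445
RR2 = 526 / 1445 = 0.3640
Denominator → 496 + 30 + 311 + 299 + 82 = 1218
RR6 = 526 / 1218 = 0.4319
Difference = 43.19 − 36.40 = 6.79 percentage points

6.8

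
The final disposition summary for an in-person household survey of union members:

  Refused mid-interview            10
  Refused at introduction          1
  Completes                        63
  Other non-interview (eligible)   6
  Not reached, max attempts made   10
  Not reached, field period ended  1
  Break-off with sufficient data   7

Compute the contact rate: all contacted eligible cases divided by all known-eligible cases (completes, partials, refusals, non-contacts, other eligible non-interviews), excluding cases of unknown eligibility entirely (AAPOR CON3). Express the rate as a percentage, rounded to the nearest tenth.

Refused = 1 + 10 = 11
Never reached = 1 + 10 = 11
Numerator → 63 + 7 + 11 + 6 = 87
Denom → 63 + 7 + 11 + 11 + 6 = 98
CON3 = 87 / 98 = 0.8878

88.8%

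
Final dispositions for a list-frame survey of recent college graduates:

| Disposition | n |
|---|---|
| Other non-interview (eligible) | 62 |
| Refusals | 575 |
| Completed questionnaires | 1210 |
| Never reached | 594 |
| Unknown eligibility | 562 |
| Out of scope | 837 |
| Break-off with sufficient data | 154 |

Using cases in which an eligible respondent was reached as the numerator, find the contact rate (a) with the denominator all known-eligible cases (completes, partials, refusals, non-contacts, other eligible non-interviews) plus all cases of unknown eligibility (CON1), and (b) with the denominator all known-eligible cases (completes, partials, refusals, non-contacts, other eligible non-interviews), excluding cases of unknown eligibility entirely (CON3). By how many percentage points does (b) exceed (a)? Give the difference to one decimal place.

Num = 1210 + 154 + 575 + 62 = 2001
Base = 1210 + 154 + 575 + 594 + 62 + 562 = 3157
CON1 = 2001 / 3157 = 0.6338
Base = 1210 + 154 + 575 + 594 + 62 = 2595
CON3 = 2001 / 2595 = 0.7711
Difference = 77.11 − 63.38 = 13.73 percentage points

13.7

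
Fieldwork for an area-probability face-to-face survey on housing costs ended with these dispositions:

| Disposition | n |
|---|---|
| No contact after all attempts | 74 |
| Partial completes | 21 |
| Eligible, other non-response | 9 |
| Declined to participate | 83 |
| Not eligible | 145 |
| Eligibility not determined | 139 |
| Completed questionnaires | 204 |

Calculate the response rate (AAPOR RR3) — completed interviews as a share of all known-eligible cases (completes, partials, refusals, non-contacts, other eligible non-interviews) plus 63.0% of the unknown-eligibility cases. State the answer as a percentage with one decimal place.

42.6%

Num = 204
Eligible (known) = 204 + 21 + 83 + 74 + 9 = 391
Estimated eligible among unknowns = 0.6300 × 139 = 87.57
Denominator = 391 + 87.57 = 478.57
RR3 = 204 / 478.57 = 0.4263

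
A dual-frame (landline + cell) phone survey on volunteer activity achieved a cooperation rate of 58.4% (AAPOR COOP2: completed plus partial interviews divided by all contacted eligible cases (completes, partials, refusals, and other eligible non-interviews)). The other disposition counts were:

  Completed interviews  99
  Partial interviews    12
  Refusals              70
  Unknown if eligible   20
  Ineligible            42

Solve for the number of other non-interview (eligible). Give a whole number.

Numerator = 99 + 12 = 111
COOP2 = 111 / D = 0.584
D = 111 / 0.584 = 190.1
Other denominator terms total 181
other non-interview (eligible) = 190.1 − 181 ≈ 9

9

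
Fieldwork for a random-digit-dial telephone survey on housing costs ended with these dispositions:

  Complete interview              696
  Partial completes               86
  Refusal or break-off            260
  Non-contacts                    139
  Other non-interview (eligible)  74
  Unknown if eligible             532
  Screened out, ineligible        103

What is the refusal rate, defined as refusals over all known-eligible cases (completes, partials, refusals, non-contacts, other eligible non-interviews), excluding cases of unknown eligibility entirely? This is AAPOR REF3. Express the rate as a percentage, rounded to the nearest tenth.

Numerator = 260
Base = 696 + 86 + 260 + 139 + 74 = 1255
REF3 = 260 / 1255 = 0.2072

20.7%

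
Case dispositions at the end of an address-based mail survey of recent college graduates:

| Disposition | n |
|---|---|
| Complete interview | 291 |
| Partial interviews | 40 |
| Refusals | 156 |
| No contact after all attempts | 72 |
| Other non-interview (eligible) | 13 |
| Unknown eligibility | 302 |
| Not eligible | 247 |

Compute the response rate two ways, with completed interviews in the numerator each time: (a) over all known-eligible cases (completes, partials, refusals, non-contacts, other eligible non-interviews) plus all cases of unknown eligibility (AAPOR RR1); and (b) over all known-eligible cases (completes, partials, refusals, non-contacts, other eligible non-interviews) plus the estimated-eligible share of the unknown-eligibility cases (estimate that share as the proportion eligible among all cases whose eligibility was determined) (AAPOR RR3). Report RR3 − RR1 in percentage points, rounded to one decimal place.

3.9

Num = 291
Denom = 291 + 40 + 156 + 72 + 13 + 302 = 874
RR1 = 291 / 874 = 0.3330
Eligible (known) = 291 + 40 + 156 + 72 + 13 = 572
e = 572 / (572 + 247) = 572 / 819 = 0.6984
e × U = 0.6984 × 302 = 210.92
Denom = 572 + 210.92 = 782.92
RR3 = 291 / 782.92 = 0.3717
Difference = 37.17 − 33.30 = 3.87 percentage points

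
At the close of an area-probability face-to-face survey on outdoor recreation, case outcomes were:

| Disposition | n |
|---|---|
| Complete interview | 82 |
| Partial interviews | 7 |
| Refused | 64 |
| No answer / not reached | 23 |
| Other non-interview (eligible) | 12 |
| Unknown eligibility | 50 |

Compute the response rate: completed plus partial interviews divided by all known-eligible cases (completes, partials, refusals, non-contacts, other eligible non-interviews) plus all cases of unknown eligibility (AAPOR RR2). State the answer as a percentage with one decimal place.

Numerator = 82 + 7 = 89
Base = 82 + 7 + 64 + 23 + 12 + 50 = 238
RR2 = 89 / 238 = 0.3739

37.4%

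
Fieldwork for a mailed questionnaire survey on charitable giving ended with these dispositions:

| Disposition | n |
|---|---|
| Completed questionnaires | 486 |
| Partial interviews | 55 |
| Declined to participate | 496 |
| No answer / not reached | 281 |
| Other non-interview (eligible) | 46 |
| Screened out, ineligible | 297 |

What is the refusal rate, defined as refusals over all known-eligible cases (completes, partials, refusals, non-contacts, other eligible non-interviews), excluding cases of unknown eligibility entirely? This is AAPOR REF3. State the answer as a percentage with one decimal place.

Numerator = 496
Denominator = 486 + 55 + 496 + 281 + 46 = 1364
REF3 = 496 / 1364 = 0.3636

36.4%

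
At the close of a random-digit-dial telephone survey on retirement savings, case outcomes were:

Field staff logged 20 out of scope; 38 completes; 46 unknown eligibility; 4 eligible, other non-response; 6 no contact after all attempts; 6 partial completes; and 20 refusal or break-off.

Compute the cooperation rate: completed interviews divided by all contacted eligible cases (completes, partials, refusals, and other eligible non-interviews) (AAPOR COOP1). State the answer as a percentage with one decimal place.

Top = 38
Denominator = 38 + 6 + 20 + 4 = 68
COOP1 = 38 / 68 = 0.5588

55.9%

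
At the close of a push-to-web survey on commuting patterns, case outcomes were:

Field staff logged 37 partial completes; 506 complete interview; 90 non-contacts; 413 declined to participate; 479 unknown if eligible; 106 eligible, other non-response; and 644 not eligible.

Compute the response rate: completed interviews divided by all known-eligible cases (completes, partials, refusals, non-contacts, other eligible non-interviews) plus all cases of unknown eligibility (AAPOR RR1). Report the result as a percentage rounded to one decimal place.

Top: 506
Base: 506 + 37 + 413 + 90 + 106 + 479 = 1631
RR1 = 506 / 1631 = 0.3102

31.0%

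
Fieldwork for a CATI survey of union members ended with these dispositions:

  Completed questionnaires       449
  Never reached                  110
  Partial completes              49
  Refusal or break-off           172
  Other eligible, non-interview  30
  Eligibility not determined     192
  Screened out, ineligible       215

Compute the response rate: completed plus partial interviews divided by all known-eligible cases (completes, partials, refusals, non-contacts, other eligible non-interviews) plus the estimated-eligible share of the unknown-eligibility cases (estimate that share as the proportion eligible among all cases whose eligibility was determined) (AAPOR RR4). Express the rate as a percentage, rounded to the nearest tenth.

51.8%

Top: 449 + 49 = 498
Eligible (known): 449 + 49 + 172 + 110 + 30 = 810
e = 810 / (810 + 215) = 810 / 1025 = 0.7902
Estimated eligible among unknowns: 0.7902 × 192 = 151.72
Denominator: 810 + 151.72 = 961.72
RR4 = 498 / 961.72 = 0.5178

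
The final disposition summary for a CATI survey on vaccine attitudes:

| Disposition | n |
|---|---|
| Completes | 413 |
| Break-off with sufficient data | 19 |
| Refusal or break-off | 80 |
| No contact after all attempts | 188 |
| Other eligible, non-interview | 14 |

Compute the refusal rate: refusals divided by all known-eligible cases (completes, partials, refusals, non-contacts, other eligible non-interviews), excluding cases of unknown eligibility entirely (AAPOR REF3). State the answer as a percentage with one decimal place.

11.2%

Numerator → 80
Base → 413 + 19 + 80 + 188 + 14 = 714
REF3 = 80 / 714 = 0.1120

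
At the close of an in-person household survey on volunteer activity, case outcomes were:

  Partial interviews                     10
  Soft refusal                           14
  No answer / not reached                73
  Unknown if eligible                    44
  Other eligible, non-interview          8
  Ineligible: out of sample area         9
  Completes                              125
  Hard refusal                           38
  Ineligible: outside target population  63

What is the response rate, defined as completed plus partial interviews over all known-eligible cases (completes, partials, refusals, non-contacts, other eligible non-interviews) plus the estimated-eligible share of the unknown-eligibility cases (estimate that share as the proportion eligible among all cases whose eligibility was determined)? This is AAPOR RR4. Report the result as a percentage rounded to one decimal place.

Refusal or break-off = 38 + 14 = 52
Out of scope = 63 + 9 = 72
Numerator: 125 + 10 = 135
Determined eligible: 125 + 10 + 52 + 73 + 8 = 268
e = 268 / (268 + 72) = 268 / 340 = 0.7882
e × U: 0.7882 × 44 = 34.68
Base: 268 + 34.68 = 302.68
RR4 = 135 / 302.68 = 0.4460

44.6%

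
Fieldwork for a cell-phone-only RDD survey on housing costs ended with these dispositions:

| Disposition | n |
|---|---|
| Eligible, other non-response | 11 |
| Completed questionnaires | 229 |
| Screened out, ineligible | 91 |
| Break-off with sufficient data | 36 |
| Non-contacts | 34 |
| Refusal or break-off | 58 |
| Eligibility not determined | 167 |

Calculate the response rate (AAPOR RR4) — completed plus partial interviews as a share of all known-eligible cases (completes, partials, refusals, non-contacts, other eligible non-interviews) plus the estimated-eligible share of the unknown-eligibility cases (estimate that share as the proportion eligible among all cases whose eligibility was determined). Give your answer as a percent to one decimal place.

Num: 229 + 36 = 265
Eligible (known): 229 + 36 + 58 + 34 + 11 = 368
e = 368 / (368 + 91) = 368 / 459 = 0.8017
Eligible share of unknowns: 0.8017 × 167 = 133.88
Denom: 368 + 133.88 = 501.88
RR4 = 265 / 501.88 = 0.5280

52.8%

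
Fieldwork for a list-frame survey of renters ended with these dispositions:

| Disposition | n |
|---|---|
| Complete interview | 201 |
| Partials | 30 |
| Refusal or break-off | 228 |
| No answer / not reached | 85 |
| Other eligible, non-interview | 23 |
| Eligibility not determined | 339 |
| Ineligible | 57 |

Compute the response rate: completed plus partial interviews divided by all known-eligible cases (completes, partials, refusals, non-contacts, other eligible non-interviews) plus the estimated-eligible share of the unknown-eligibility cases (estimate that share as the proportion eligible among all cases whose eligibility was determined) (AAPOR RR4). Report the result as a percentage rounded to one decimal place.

Numerator → 201 + 30 = 231
Eligible (known) → 201 + 30 + 228 + 85 + 23 = 567
e = 567 / (567 + 57) = 567 / 624 = 0.9087
e × U → 0.9087 × 339 = 308.05
Base → 567 + 308.05 = 875.05
RR4 = 231 / 875.05 = 0.2640

26.4%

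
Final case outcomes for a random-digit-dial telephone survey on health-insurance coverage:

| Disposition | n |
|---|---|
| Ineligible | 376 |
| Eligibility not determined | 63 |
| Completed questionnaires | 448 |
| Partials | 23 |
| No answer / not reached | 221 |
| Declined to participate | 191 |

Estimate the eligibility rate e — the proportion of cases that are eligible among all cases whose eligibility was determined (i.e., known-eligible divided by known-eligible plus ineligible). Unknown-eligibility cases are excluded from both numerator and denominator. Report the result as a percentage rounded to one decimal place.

70.1%

Eligible (known): 448 + 23 + 191 + 221 = 883
e = 883 / (883 + 376) = 883 / 1259 = 0.7014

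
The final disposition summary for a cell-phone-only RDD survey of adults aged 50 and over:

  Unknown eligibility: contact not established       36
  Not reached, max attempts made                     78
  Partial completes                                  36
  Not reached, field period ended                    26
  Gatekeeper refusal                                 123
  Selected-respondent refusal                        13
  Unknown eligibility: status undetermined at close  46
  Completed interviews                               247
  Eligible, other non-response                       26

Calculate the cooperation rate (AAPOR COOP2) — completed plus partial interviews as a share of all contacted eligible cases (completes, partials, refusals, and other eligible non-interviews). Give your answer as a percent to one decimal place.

63.6%

Refusal or break-off = 123 + 13 = 136
No contact after all attempts = 26 + 78 = 104
Undetermined eligibility = 36 + 46 = 82
Top → 247 + 36 = 283
Denominator → 247 + 36 + 136 + 26 = 445
COOP2 = 283 / 445 = 0.6360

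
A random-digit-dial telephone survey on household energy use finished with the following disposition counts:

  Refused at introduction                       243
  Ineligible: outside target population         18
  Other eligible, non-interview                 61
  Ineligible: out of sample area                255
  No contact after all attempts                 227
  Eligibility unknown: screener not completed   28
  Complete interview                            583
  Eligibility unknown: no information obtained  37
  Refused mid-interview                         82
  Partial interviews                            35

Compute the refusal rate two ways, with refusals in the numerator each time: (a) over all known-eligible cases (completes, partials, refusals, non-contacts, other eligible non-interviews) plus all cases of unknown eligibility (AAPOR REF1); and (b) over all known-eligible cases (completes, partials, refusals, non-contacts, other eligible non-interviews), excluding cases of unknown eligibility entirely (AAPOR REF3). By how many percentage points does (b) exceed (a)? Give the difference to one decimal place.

Refusal or break-off = 243 + 82 = 325
Unknown eligibility = 28 + 37 = 65
Screened out, ineligible = 18 + 255 = 273
Num → 325
Denominator → 583 + 35 + 325 + 227 + 61 + 65 = 1296
REF1 = 325 / 1296 = 0.2508
Denominator → 583 + 35 + 325 + 227 + 61 = 1231
REF3 = 325 / 1231 = 0.2640
Difference = 26.40 − 25.08 = 1.32 percentage points

1.3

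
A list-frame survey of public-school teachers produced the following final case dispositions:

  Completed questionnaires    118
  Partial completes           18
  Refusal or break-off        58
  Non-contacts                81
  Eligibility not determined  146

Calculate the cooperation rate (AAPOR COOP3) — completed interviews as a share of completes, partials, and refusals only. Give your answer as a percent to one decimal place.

60.8%

Top → 118
Denom → 118 + 18 + 58 = 194
COOP3 = 118 / 194 = 0.6082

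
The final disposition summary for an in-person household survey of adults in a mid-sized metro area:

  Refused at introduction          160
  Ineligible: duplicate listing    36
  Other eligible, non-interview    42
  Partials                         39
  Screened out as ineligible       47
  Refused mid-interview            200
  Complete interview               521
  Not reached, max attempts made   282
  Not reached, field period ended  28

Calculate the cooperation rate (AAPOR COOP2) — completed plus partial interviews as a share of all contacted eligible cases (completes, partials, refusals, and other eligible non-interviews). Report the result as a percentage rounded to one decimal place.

Declined to participate = 160 + 200 = 360
Never reached = 28 + 282 = 310
Ineligible = 47 + 36 = 83
Top → 521 + 39 = 560
Denom → 521 + 39 + 360 + 42 = 962
COOP2 = 560 / 962 = 0.5821

58.2%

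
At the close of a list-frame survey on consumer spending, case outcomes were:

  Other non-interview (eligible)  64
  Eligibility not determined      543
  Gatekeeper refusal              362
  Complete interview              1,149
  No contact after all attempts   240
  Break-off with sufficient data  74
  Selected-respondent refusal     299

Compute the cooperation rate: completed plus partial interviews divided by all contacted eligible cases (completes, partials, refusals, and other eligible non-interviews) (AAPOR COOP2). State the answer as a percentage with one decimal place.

62.8%

Refusals = 362 + 299 = 661
Top → 1149 + 74 = 1223
Denom → 1149 + 74 + 661 + 64 = 1948
COOP2 = 1223 / 1948 = 0.6278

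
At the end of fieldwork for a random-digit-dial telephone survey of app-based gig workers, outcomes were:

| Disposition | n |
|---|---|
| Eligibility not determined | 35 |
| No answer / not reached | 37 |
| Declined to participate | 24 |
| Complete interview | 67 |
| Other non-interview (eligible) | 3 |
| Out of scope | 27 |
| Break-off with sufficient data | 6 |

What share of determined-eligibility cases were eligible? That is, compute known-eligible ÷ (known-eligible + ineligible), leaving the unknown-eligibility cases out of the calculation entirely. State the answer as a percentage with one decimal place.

Eligible (known) = 67 + 6 + 24 + 37 + 3 = 137
e = 137 / (137 + 27) = 137 / 164 = 0.8354

83.5%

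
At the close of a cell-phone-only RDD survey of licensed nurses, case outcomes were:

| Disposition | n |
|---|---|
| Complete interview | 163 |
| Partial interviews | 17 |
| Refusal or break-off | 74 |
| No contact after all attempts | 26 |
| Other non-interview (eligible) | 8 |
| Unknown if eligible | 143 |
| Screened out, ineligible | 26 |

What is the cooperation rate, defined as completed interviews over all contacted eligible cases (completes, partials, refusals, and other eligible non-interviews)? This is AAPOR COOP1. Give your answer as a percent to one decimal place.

Num: 163
Base: 163 + 17 + 74 + 8 = 262
COOP1 = 163 / 262 = 0.6221

62.2%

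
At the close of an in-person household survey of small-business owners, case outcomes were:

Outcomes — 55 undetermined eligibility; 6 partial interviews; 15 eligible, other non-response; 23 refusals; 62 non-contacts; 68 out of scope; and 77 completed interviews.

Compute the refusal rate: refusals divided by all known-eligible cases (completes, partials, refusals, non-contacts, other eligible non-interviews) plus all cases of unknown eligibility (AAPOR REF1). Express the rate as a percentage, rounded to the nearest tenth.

9.7%

Top → 23
Denom → 77 + 6 + 23 + 62 + 15 + 55 = 238
REF1 = 23 / 238 = 0.0966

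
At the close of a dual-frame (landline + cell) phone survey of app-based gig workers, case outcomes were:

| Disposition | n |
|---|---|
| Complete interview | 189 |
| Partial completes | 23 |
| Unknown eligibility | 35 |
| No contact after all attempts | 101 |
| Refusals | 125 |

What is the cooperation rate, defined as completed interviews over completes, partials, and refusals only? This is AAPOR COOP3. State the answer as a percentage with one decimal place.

Top = 189
Denom = 189 + 23 + 125 = 337
COOP3 = 189 / 337 = 0.5608

56.1%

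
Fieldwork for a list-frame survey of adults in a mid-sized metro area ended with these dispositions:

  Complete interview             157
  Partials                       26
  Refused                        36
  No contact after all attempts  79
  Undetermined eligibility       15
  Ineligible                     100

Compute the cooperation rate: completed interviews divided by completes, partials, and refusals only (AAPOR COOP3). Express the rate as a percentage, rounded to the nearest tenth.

Top = 157
Base = 157 + 26 + 36 = 219
COOP3 = 157 / 219 = 0.7169

71.7%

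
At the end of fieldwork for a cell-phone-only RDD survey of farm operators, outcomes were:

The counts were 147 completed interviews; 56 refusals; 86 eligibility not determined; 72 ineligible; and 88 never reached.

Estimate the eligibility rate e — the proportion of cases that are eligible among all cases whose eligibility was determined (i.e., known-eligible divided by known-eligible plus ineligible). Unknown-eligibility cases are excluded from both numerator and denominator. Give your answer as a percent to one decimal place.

80.2%

Known eligible: 147 + 56 + 88 = 291
e = 291 / (291 + 72) = 291 / 363 = 0.8017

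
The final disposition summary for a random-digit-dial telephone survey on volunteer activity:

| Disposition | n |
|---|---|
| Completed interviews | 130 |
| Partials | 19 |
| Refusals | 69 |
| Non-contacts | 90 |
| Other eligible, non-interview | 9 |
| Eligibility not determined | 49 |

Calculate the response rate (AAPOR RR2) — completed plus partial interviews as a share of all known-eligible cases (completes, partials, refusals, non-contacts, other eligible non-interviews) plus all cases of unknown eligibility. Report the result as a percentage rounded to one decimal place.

Numerator → 130 + 19 = 149
Denominator → 130 + 19 + 69 + 90 + 9 + 49 = 366
RR2 = 149 / 366 = 0.4071

40.7%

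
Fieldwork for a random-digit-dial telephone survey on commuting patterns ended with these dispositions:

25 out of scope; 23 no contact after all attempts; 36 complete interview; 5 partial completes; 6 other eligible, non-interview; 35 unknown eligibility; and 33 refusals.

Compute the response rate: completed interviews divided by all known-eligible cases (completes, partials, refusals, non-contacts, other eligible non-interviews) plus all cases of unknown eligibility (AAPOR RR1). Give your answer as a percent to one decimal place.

Numerator → 36
Denominator → 36 + 5 + 33 + 23 + 6 + 35 = 138
RR1 = 36 / 138 = 0.2609

26.1%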